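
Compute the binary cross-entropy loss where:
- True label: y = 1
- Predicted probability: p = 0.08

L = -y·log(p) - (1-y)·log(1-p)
L = 2.526

L = -1·log(0.08) - 0·log(0.92) = -log(0.08) = 2.526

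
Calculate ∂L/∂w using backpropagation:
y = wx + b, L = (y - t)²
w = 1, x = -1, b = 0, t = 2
∂L/∂w = 6

y = wx + b = (1)(-1) + 0 = -1
∂L/∂y = 2(y - t) = 2(-1 - 2) = -6
∂y/∂w = x = -1
∂L/∂w = ∂L/∂y · ∂y/∂w = -6 × -1 = 6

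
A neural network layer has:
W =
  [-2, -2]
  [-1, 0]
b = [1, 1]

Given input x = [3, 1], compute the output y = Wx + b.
y = [-7, -2]

Wx = [-2×3 + -2×1, -1×3 + 0×1]
   = [-8, -3]
y = Wx + b = [-8 + 1, -3 + 1] = [-7, -2]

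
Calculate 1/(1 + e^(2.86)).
0.05417

sigmoid(-2.86) = 1/(1 + e^(2.86)) = 1/(1 + 17.46) = 0.05417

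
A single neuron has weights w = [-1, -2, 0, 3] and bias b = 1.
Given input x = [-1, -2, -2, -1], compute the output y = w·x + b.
y = 3

y = (-1)(-1) + (-2)(-2) + (0)(-2) + (3)(-1) + 1 = 3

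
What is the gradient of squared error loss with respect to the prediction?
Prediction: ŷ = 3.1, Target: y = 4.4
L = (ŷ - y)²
∂L/∂ŷ = -2.6

∂L/∂ŷ = 2(ŷ - y) = 2(3.1 - 4.4) = 2(-1.3) = -2.6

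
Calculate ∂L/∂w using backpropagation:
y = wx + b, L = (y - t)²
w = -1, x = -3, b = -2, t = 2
∂L/∂w = 6

y = wx + b = (-1)(-3) + -2 = 1
∂L/∂y = 2(y - t) = 2(1 - 2) = -2
∂y/∂w = x = -3
∂L/∂w = ∂L/∂y · ∂y/∂w = -2 × -3 = 6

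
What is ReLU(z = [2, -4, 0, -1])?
h = [2, 0, 0, 0]

ReLU applied element-wise: max(0,2)=2, max(0,-4)=0, max(0,0)=0, max(0,-1)=0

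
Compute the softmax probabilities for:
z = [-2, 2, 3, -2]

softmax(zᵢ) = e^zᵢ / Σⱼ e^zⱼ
p = [0.0049, 0.2663, 0.7239, 0.0049]

exp(z) = [0.1353, 7.389, 20.09, 0.1353]
Sum = 27.75
p = [0.0049, 0.2663, 0.7239, 0.0049]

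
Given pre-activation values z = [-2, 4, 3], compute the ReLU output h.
h = [0, 4, 3]

ReLU applied element-wise: max(0,-2)=0, max(0,4)=4, max(0,3)=3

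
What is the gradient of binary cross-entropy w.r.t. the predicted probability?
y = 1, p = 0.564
∂L/∂p = -1.773

∂L/∂p = -y/p + (1-y)/(1-p) = -1/0.564 + 0 = -1.773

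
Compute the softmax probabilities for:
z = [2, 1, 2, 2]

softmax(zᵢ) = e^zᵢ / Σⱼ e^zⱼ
p = [0.2969, 0.1092, 0.2969, 0.2969]

exp(z) = [7.389, 2.718, 7.389, 7.389]
Sum = 24.89
p = [0.2969, 0.1092, 0.2969, 0.2969]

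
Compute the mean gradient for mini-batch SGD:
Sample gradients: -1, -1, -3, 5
Average gradient = 0

Average = (1/4)(-1 + -1 + -3 + 5) = 0/4 = 0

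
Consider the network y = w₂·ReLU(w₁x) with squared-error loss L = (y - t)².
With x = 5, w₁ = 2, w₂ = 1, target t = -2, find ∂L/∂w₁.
∂L/∂w₁ = 120

Forward pass:
z = w₁x = 2×5 = 10
h = ReLU(10) = 10
y = w₂h = 1×10 = 10

Backward pass:
∂L/∂y = 2(y - t) = 2(10 - -2) = 24
∂y/∂h = w₂ = 1
∂h/∂z = 1 (ReLU derivative)
∂z/∂w₁ = x = 5

∂L/∂w₁ = 24 × 1 × 1 × 5 = 120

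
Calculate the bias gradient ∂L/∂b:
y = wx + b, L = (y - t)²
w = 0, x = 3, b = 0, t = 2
∂L/∂b = -4

y = wx + b = (0)(3) + 0 = 0
∂L/∂y = 2(y - t) = 2(0 - 2) = -4
∂y/∂b = 1
∂L/∂b = ∂L/∂y · ∂y/∂b = -4 × 1 = -4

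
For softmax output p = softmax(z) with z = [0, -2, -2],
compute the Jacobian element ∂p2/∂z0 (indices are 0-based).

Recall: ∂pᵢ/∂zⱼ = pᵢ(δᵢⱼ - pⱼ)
∂p2/∂z0 = -0.08382

p = softmax(z) = [0.787, 0.1065, 0.1065]
p2 = 0.1065, p0 = 0.787

∂p2/∂z0 = -p2 × p0 = -0.1065 × 0.787 = -0.08382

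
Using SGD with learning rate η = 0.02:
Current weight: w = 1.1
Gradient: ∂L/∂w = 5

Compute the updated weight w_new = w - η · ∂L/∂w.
w_new = 1

w_new = w - η·∂L/∂w = 1.1 - 0.02×(5) = 1.1 - (0.1) = 1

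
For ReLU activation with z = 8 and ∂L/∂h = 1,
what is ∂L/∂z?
∂L/∂z = 1

h = ReLU(8) = 8
Since z > 0: ∂h/∂z = 1
∂L/∂z = ∂L/∂h · ∂h/∂z = 1 × 1 = 1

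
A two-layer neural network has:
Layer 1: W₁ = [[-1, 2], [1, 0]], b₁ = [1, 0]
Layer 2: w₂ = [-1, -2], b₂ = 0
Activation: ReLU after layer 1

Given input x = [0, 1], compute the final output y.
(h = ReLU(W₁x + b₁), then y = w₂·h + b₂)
y = -3

Layer 1 pre-activation: z₁ = [3, 0]
After ReLU: h = [3, 0]
Layer 2 output: y = -1×3 + -2×0 + 0 = -3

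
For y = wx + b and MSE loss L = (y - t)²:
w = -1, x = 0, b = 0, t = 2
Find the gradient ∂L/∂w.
∂L/∂w = 0

y = wx + b = (-1)(0) + 0 = 0
∂L/∂y = 2(y - t) = 2(0 - 2) = -4
∂y/∂w = x = 0
∂L/∂w = ∂L/∂y · ∂y/∂w = -4 × 0 = 0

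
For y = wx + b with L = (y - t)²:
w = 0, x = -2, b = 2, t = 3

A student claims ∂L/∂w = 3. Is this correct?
Incorrect

y = (0)(-2) + 2 = 2
∂L/∂y = 2(y - t) = 2(2 - 3) = -2
∂y/∂w = x = -2
∂L/∂w = -2 × -2 = 4

Claimed value: 3
Incorrect: The correct gradient is 4.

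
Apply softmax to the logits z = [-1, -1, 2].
p = [0.0453, 0.0453, 0.9094]

exp(z) = [0.3679, 0.3679, 7.389]
Sum = 8.125
p = [0.0453, 0.0453, 0.9094]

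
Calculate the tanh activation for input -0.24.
-0.2355

tanh(-0.24) = (e^(-0.24) - e^(0.24))/(e^(-0.24) + e^(0.24)) = -0.2355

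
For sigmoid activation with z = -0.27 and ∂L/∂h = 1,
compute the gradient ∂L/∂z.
∂L/∂z = 0.2455

σ(-0.27) = 0.4329
σ'(-0.27) = σ(-0.27)(1 - σ(-0.27)) = 0.4329 × 0.5671 = 0.2455
∂L/∂z = ∂L/∂h · σ'(z) = 1 × 0.2455 = 0.2455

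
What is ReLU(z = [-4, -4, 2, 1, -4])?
h = [0, 0, 2, 1, 0]

ReLU applied element-wise: max(0,-4)=0, max(0,-4)=0, max(0,2)=2, max(0,1)=1, max(0,-4)=0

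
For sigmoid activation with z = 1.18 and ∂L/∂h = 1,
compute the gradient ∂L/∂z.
∂L/∂z = 0.1798

σ(1.18) = 0.7649
σ'(1.18) = σ(1.18)(1 - σ(1.18)) = 0.7649 × 0.2351 = 0.1798
∂L/∂z = ∂L/∂h · σ'(z) = 1 × 0.1798 = 0.1798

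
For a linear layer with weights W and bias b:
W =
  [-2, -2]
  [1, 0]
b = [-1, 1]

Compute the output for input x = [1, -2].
y = [1, 2]

Wx = [-2×1 + -2×-2, 1×1 + 0×-2]
   = [2, 1]
y = Wx + b = [2 + -1, 1 + 1] = [1, 2]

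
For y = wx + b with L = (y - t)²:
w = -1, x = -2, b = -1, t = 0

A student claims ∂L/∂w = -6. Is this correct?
Incorrect

y = (-1)(-2) + -1 = 1
∂L/∂y = 2(y - t) = 2(1 - 0) = 2
∂y/∂w = x = -2
∂L/∂w = 2 × -2 = -4

Claimed value: -6
Incorrect: The correct gradient is -4.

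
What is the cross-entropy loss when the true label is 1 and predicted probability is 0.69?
L = 0.3711

L = -1·log(0.69) - 0·log(0.31) = -log(0.69) = 0.3711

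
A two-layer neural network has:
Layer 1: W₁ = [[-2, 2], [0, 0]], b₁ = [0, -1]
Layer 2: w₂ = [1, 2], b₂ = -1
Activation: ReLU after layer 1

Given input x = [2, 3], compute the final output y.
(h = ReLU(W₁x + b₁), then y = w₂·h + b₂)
y = 1

Layer 1 pre-activation: z₁ = [2, -1]
After ReLU: h = [2, 0]
Layer 2 output: y = 1×2 + 2×0 + -1 = 1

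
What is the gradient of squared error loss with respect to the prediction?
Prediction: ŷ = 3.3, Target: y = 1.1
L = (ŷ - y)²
∂L/∂ŷ = 4.4

∂L/∂ŷ = 2(ŷ - y) = 2(3.3 - 1.1) = 2(2.2) = 4.4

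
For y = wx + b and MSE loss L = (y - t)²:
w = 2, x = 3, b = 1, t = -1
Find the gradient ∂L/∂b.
∂L/∂b = 16

y = wx + b = (2)(3) + 1 = 7
∂L/∂y = 2(y - t) = 2(7 - -1) = 16
∂y/∂b = 1
∂L/∂b = ∂L/∂y · ∂y/∂b = 16 × 1 = 16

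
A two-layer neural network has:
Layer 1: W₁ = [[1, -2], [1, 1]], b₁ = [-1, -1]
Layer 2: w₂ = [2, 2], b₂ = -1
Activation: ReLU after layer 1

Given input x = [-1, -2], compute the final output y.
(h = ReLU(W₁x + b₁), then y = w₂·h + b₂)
y = 3

Layer 1 pre-activation: z₁ = [2, -4]
After ReLU: h = [2, 0]
Layer 2 output: y = 2×2 + 2×0 + -1 = 3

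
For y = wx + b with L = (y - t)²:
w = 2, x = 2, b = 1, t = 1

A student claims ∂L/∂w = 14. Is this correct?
Incorrect

y = (2)(2) + 1 = 5
∂L/∂y = 2(y - t) = 2(5 - 1) = 8
∂y/∂w = x = 2
∂L/∂w = 8 × 2 = 16

Claimed value: 14
Incorrect: The correct gradient is 16.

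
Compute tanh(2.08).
0.9693

tanh(2.08) = (e^(2.08) - e^(-2.08))/(e^(2.08) + e^(-2.08)) = 0.9693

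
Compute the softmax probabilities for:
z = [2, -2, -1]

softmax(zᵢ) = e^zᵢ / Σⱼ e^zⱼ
p = [0.9362, 0.0171, 0.0466]

exp(z) = [7.389, 0.1353, 0.3679]
Sum = 7.892
p = [0.9362, 0.0171, 0.0466]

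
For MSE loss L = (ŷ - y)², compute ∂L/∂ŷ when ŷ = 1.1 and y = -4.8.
∂L/∂ŷ = 11.8

∂L/∂ŷ = 2(ŷ - y) = 2(1.1 - -4.8) = 2(5.9) = 11.8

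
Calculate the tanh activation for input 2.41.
0.984

tanh(2.41) = (e^(2.41) - e^(-2.41))/(e^(2.41) + e^(-2.41)) = 0.984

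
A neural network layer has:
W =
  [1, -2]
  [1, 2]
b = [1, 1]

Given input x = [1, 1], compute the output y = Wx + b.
y = [0, 4]

Wx = [1×1 + -2×1, 1×1 + 2×1]
   = [-1, 3]
y = Wx + b = [-1 + 1, 3 + 1] = [0, 4]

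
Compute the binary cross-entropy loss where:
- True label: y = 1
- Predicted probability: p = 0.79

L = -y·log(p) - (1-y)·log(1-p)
L = 0.2357

L = -1·log(0.79) - 0·log(0.21) = -log(0.79) = 0.2357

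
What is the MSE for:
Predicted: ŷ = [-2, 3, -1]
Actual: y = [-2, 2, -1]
MSE = 0.3333

MSE = (1/3)((-2--2)² + (3-2)² + (-1--1)²) = (1/3)(0 + 1 + 0) = 0.3333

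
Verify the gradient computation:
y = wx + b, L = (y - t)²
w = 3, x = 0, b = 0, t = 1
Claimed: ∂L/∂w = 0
Correct

y = (3)(0) + 0 = 0
∂L/∂y = 2(y - t) = 2(0 - 1) = -2
∂y/∂w = x = 0
∂L/∂w = -2 × 0 = 0

Claimed value: 0
Correct: The correct gradient is 0.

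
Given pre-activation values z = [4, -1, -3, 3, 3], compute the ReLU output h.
h = [4, 0, 0, 3, 3]

ReLU applied element-wise: max(0,4)=4, max(0,-1)=0, max(0,-3)=0, max(0,3)=3, max(0,3)=3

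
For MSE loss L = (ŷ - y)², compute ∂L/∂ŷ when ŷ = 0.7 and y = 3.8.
∂L/∂ŷ = -6.2

∂L/∂ŷ = 2(ŷ - y) = 2(0.7 - 3.8) = 2(-3.1) = -6.2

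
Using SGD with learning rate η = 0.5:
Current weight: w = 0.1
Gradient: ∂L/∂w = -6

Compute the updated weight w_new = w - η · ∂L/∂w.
w_new = 3.1

w_new = w - η·∂L/∂w = 0.1 - 0.5×(-6) = 0.1 - (-3) = 3.1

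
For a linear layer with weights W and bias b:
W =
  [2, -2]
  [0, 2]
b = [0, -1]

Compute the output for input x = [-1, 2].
y = [-6, 3]

Wx = [2×-1 + -2×2, 0×-1 + 2×2]
   = [-6, 4]
y = Wx + b = [-6 + 0, 4 + -1] = [-6, 3]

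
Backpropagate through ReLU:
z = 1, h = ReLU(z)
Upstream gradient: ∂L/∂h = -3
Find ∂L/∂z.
∂L/∂z = -3

h = ReLU(1) = 1
Since z > 0: ∂h/∂z = 1
∂L/∂z = ∂L/∂h · ∂h/∂z = -3 × 1 = -3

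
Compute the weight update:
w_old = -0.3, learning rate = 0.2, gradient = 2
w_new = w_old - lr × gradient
w_new = -0.7

w_new = w - η·∂L/∂w = -0.3 - 0.2×(2) = -0.3 - (0.4) = -0.7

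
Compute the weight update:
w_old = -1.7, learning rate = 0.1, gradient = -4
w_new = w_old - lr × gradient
w_new = -1.3

w_new = w - η·∂L/∂w = -1.7 - 0.1×(-4) = -1.7 - (-0.4) = -1.3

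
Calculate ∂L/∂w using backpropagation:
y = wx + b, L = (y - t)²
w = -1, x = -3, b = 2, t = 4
∂L/∂w = -6

y = wx + b = (-1)(-3) + 2 = 5
∂L/∂y = 2(y - t) = 2(5 - 4) = 2
∂y/∂w = x = -3
∂L/∂w = ∂L/∂y · ∂y/∂w = 2 × -3 = -6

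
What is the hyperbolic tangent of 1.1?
0.8005

tanh(1.1) = (e^(1.1) - e^(-1.1))/(e^(1.1) + e^(-1.1)) = 0.8005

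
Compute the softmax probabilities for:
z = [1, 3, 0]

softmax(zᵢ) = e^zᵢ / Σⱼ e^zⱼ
p = [0.1142, 0.8438, 0.042]

exp(z) = [2.718, 20.09, 1]
Sum = 23.8
p = [0.1142, 0.8438, 0.042]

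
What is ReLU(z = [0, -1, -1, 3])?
h = [0, 0, 0, 3]

ReLU applied element-wise: max(0,0)=0, max(0,-1)=0, max(0,-1)=0, max(0,3)=3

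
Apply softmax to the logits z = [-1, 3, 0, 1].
p = [0.0152, 0.831, 0.0414, 0.1125]

exp(z) = [0.3679, 20.09, 1, 2.718]
Sum = 24.17
p = [0.0152, 0.831, 0.0414, 0.1125]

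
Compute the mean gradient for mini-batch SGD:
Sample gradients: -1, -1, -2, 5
Average gradient = 0.25

Average = (1/4)(-1 + -1 + -2 + 5) = 1/4 = 0.25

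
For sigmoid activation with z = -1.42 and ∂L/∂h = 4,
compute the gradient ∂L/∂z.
∂L/∂z = 0.6271

σ(-1.42) = 0.1947
σ'(-1.42) = σ(-1.42)(1 - σ(-1.42)) = 0.1947 × 0.8053 = 0.1568
∂L/∂z = ∂L/∂h · σ'(z) = 4 × 0.1568 = 0.6271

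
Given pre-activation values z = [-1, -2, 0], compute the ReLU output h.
h = [0, 0, 0]

ReLU applied element-wise: max(0,-1)=0, max(0,-2)=0, max(0,0)=0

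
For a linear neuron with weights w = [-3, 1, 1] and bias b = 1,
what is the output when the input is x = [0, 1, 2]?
y = 4

y = (-3)(0) + (1)(1) + (1)(2) + 1 = 4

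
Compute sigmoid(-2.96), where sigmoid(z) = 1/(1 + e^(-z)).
0.04927

sigmoid(-2.96) = 1/(1 + e^(2.96)) = 1/(1 + 19.3) = 0.04927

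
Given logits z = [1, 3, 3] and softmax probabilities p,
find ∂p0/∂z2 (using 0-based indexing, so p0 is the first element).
∂p0/∂z2 = -0.02968

p = softmax(z) = [0.06338, 0.4683, 0.4683]
p0 = 0.06338, p2 = 0.4683

∂p0/∂z2 = -p0 × p2 = -0.06338 × 0.4683 = -0.02968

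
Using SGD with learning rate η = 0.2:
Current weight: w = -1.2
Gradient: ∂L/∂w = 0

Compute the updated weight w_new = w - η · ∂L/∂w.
w_new = -1.2

w_new = w - η·∂L/∂w = -1.2 - 0.2×(0) = -1.2 - (0) = -1.2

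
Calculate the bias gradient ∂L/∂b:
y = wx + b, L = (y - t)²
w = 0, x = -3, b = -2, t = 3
∂L/∂b = -10

y = wx + b = (0)(-3) + -2 = -2
∂L/∂y = 2(y - t) = 2(-2 - 3) = -10
∂y/∂b = 1
∂L/∂b = ∂L/∂y · ∂y/∂b = -10 × 1 = -10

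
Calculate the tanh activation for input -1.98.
-0.9626

tanh(-1.98) = (e^(-1.98) - e^(1.98))/(e^(-1.98) + e^(1.98)) = -0.9626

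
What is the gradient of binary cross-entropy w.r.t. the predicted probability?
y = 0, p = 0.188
∂L/∂p = 1.232

∂L/∂p = -y/p + (1-y)/(1-p) = 0 + 1/0.812 = 1.232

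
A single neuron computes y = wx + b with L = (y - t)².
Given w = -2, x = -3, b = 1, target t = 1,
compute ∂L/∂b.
∂L/∂b = 12

y = wx + b = (-2)(-3) + 1 = 7
∂L/∂y = 2(y - t) = 2(7 - 1) = 12
∂y/∂b = 1
∂L/∂b = ∂L/∂y · ∂y/∂b = 12 × 1 = 12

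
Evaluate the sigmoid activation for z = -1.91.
0.129

sigmoid(-1.91) = 1/(1 + e^(1.91)) = 1/(1 + 6.753) = 0.129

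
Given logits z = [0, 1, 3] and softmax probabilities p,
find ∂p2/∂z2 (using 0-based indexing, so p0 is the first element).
∂p2/∂z2 = 0.1318

p = softmax(z) = [0.04201, 0.1142, 0.8438]
p2 = 0.8438

∂p2/∂z2 = p2(1 - p2) = 0.8438 × (1 - 0.8438) = 0.1318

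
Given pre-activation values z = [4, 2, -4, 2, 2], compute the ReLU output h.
h = [4, 2, 0, 2, 2]

ReLU applied element-wise: max(0,4)=4, max(0,2)=2, max(0,-4)=0, max(0,2)=2, max(0,2)=2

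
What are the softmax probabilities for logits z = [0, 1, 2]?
p = [0.09, 0.2447, 0.6652]

exp(z) = [1, 2.718, 7.389]
Sum = 11.11
p = [0.09, 0.2447, 0.6652]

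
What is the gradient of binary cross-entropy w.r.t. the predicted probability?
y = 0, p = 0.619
∂L/∂p = 2.625

∂L/∂p = -y/p + (1-y)/(1-p) = 0 + 1/0.381 = 2.625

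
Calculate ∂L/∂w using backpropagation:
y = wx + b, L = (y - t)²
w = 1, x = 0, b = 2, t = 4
∂L/∂w = 0

y = wx + b = (1)(0) + 2 = 2
∂L/∂y = 2(y - t) = 2(2 - 4) = -4
∂y/∂w = x = 0
∂L/∂w = ∂L/∂y · ∂y/∂w = -4 × 0 = 0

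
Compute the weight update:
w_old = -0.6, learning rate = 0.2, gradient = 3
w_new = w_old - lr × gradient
w_new = -1.2

w_new = w - η·∂L/∂w = -0.6 - 0.2×(3) = -0.6 - (0.6) = -1.2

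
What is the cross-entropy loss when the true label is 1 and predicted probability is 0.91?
L = 0.09431

L = -1·log(0.91) - 0·log(0.09) = -log(0.91) = 0.09431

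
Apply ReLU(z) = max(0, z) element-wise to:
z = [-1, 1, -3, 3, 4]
h = [0, 1, 0, 3, 4]

ReLU applied element-wise: max(0,-1)=0, max(0,1)=1, max(0,-3)=0, max(0,3)=3, max(0,4)=4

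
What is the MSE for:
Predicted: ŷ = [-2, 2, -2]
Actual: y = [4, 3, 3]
MSE = 20.67

MSE = (1/3)((-2-4)² + (2-3)² + (-2-3)²) = (1/3)(36 + 1 + 25) = 20.67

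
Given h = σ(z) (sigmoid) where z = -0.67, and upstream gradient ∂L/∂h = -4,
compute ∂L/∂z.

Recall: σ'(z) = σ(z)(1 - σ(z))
∂L/∂z = -0.8957

σ(-0.67) = 0.3385
σ'(-0.67) = σ(-0.67)(1 - σ(-0.67)) = 0.3385 × 0.6615 = 0.2239
∂L/∂z = ∂L/∂h · σ'(z) = -4 × 0.2239 = -0.8957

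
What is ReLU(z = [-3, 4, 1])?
h = [0, 4, 1]

ReLU applied element-wise: max(0,-3)=0, max(0,4)=4, max(0,1)=1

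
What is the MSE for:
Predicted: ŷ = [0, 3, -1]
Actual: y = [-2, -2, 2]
MSE = 12.67

MSE = (1/3)((0--2)² + (3--2)² + (-1-2)²) = (1/3)(4 + 25 + 9) = 12.67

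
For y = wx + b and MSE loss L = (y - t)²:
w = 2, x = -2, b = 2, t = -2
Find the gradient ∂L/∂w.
∂L/∂w = 0

y = wx + b = (2)(-2) + 2 = -2
∂L/∂y = 2(y - t) = 2(-2 - -2) = 0
∂y/∂w = x = -2
∂L/∂w = ∂L/∂y · ∂y/∂w = 0 × -2 = 0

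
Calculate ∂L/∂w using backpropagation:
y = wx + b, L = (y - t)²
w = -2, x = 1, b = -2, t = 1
∂L/∂w = -10

y = wx + b = (-2)(1) + -2 = -4
∂L/∂y = 2(y - t) = 2(-4 - 1) = -10
∂y/∂w = x = 1
∂L/∂w = ∂L/∂y · ∂y/∂w = -10 × 1 = -10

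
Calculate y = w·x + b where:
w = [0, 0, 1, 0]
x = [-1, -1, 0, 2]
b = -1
y = -1

y = (0)(-1) + (0)(-1) + (1)(0) + (0)(2) + -1 = -1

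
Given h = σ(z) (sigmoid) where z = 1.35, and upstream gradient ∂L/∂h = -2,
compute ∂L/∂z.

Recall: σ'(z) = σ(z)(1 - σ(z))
∂L/∂z = -0.327

σ(1.35) = 0.7941
σ'(1.35) = σ(1.35)(1 - σ(1.35)) = 0.7941 × 0.2059 = 0.1635
∂L/∂z = ∂L/∂h · σ'(z) = -2 × 0.1635 = -0.327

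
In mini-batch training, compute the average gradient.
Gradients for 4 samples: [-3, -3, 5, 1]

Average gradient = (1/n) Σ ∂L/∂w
Average gradient = 0

Average = (1/4)(-3 + -3 + 5 + 1) = 0/4 = 0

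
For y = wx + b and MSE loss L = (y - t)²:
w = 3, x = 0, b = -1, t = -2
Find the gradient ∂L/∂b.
∂L/∂b = 2

y = wx + b = (3)(0) + -1 = -1
∂L/∂y = 2(y - t) = 2(-1 - -2) = 2
∂y/∂b = 1
∂L/∂b = ∂L/∂y · ∂y/∂b = 2 × 1 = 2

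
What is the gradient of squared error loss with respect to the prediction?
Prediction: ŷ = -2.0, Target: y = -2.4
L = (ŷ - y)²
∂L/∂ŷ = 0.8

∂L/∂ŷ = 2(ŷ - y) = 2(-2.0 - -2.4) = 2(0.4) = 0.8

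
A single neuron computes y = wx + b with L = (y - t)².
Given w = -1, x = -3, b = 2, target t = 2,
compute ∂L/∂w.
∂L/∂w = -18

y = wx + b = (-1)(-3) + 2 = 5
∂L/∂y = 2(y - t) = 2(5 - 2) = 6
∂y/∂w = x = -3
∂L/∂w = ∂L/∂y · ∂y/∂w = 6 × -3 = -18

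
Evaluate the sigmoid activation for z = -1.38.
0.201

sigmoid(-1.38) = 1/(1 + e^(1.38)) = 1/(1 + 3.975) = 0.201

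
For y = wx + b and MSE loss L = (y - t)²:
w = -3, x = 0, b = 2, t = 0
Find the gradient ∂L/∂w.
∂L/∂w = 0

y = wx + b = (-3)(0) + 2 = 2
∂L/∂y = 2(y - t) = 2(2 - 0) = 4
∂y/∂w = x = 0
∂L/∂w = ∂L/∂y · ∂y/∂w = 4 × 0 = 0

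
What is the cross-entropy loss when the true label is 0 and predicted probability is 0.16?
L = 0.1744

L = -0·log(0.16) - 1·log(0.84) = -log(0.84) = 0.1744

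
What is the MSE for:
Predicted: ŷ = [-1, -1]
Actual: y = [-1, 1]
MSE = 2

MSE = (1/2)((-1--1)² + (-1-1)²) = (1/2)(0 + 4) = 2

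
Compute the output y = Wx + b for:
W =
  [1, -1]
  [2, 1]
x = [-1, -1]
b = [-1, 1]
y = [-1, -2]

Wx = [1×-1 + -1×-1, 2×-1 + 1×-1]
   = [0, -3]
y = Wx + b = [0 + -1, -3 + 1] = [-1, -2]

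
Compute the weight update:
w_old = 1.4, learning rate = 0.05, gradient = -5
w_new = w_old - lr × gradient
w_new = 1.65

w_new = w - η·∂L/∂w = 1.4 - 0.05×(-5) = 1.4 - (-0.25) = 1.65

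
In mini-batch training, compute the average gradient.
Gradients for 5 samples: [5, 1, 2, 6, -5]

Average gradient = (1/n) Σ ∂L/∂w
Average gradient = 1.8

Average = (1/5)(5 + 1 + 2 + 6 + -5) = 9/5 = 1.8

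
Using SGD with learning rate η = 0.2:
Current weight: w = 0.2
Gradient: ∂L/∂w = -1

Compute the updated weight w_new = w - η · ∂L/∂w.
w_new = 0.4

w_new = w - η·∂L/∂w = 0.2 - 0.2×(-1) = 0.2 - (-0.2) = 0.4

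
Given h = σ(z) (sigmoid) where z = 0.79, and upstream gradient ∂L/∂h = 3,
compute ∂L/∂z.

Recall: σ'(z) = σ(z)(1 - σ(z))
∂L/∂z = 0.6442

σ(0.79) = 0.6878
σ'(0.79) = σ(0.79)(1 - σ(0.79)) = 0.6878 × 0.3122 = 0.2147
∂L/∂z = ∂L/∂h · σ'(z) = 3 × 0.2147 = 0.6442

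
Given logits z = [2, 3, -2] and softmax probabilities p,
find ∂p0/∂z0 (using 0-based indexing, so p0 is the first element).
∂p0/∂z0 = 0.196

p = softmax(z) = [0.2676, 0.7275, 0.004902]
p0 = 0.2676

∂p0/∂z0 = p0(1 - p0) = 0.2676 × (1 - 0.2676) = 0.196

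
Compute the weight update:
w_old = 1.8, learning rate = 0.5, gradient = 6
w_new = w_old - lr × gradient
w_new = -1.2

w_new = w - η·∂L/∂w = 1.8 - 0.5×(6) = 1.8 - (3) = -1.2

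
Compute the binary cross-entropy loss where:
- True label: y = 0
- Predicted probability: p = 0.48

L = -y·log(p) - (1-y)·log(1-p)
L = 0.6539

L = -0·log(0.48) - 1·log(0.52) = -log(0.52) = 0.6539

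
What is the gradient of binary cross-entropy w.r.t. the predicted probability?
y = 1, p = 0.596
∂L/∂p = -1.678

∂L/∂p = -y/p + (1-y)/(1-p) = -1/0.596 + 0 = -1.678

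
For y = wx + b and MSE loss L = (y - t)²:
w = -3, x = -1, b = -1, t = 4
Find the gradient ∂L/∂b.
∂L/∂b = -4

y = wx + b = (-3)(-1) + -1 = 2
∂L/∂y = 2(y - t) = 2(2 - 4) = -4
∂y/∂b = 1
∂L/∂b = ∂L/∂y · ∂y/∂b = -4 × 1 = -4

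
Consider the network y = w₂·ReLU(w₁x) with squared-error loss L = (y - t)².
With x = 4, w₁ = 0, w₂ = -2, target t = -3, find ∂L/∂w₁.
∂L/∂w₁ = 0

Forward pass:
z = w₁x = 0×4 = 0
h = ReLU(0) = 0
y = w₂h = -2×0 = 0

Backward pass:
∂L/∂y = 2(y - t) = 2(0 - -3) = 6
∂y/∂h = w₂ = -2
∂h/∂z = 0 (ReLU derivative)
∂z/∂w₁ = x = 4

∂L/∂w₁ = 6 × -2 × 0 × 4 = 0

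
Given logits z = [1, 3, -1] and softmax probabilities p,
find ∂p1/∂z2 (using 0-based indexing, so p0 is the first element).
∂p1/∂z2 = -0.01376

p = softmax(z) = [0.1173, 0.8668, 0.01588]
p1 = 0.8668, p2 = 0.01588

∂p1/∂z2 = -p1 × p2 = -0.8668 × 0.01588 = -0.01376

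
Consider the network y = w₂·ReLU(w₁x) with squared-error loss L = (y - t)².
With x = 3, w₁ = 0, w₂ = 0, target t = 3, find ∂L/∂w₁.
∂L/∂w₁ = 0

Forward pass:
z = w₁x = 0×3 = 0
h = ReLU(0) = 0
y = w₂h = 0×0 = 0

Backward pass:
∂L/∂y = 2(y - t) = 2(0 - 3) = -6
∂y/∂h = w₂ = 0
∂h/∂z = 0 (ReLU derivative)
∂z/∂w₁ = x = 3

∂L/∂w₁ = -6 × 0 × 0 × 3 = 0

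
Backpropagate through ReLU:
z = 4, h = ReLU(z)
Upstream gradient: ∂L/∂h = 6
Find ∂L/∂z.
∂L/∂z = 6

h = ReLU(4) = 4
Since z > 0: ∂h/∂z = 1
∂L/∂z = ∂L/∂h · ∂h/∂z = 6 × 1 = 6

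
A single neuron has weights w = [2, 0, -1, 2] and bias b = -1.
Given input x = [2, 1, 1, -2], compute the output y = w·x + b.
y = -2

y = (2)(2) + (0)(1) + (-1)(1) + (2)(-2) + -1 = -2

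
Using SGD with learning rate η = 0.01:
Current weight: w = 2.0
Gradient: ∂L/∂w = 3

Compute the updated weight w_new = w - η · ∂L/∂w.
w_new = 1.97

w_new = w - η·∂L/∂w = 2.0 - 0.01×(3) = 2.0 - (0.03) = 1.97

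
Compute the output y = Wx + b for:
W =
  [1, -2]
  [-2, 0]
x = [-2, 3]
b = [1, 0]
y = [-7, 4]

Wx = [1×-2 + -2×3, -2×-2 + 0×3]
   = [-8, 4]
y = Wx + b = [-8 + 1, 4 + 0] = [-7, 4]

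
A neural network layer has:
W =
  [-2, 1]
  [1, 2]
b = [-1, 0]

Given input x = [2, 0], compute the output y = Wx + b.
y = [-5, 2]

Wx = [-2×2 + 1×0, 1×2 + 2×0]
   = [-4, 2]
y = Wx + b = [-4 + -1, 2 + 0] = [-5, 2]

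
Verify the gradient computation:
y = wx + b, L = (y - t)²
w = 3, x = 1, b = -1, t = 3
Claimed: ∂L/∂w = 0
Incorrect

y = (3)(1) + -1 = 2
∂L/∂y = 2(y - t) = 2(2 - 3) = -2
∂y/∂w = x = 1
∂L/∂w = -2 × 1 = -2

Claimed value: 0
Incorrect: The correct gradient is -2.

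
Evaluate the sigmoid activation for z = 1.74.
0.8507

sigmoid(1.74) = 1/(1 + e^(-1.74)) = 1/(1 + 0.1755) = 0.8507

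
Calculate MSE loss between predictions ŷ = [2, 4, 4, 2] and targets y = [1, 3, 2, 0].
MSE = 2.5

MSE = (1/4)((2-1)² + (4-3)² + (4-2)² + (2-0)²) = (1/4)(1 + 1 + 4 + 4) = 2.5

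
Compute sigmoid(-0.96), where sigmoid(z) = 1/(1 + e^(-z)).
0.2769

sigmoid(-0.96) = 1/(1 + e^(0.96)) = 1/(1 + 2.612) = 0.2769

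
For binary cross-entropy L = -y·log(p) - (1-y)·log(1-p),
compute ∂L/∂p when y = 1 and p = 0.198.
∂L/∂p = -5.051

∂L/∂p = -y/p + (1-y)/(1-p) = -1/0.198 + 0 = -5.051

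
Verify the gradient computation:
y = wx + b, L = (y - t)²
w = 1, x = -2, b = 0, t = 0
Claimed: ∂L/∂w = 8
Correct

y = (1)(-2) + 0 = -2
∂L/∂y = 2(y - t) = 2(-2 - 0) = -4
∂y/∂w = x = -2
∂L/∂w = -4 × -2 = 8

Claimed value: 8
Correct: The correct gradient is 8.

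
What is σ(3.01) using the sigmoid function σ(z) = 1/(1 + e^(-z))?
0.953

sigmoid(3.01) = 1/(1 + e^(-3.01)) = 1/(1 + 0.04929) = 0.953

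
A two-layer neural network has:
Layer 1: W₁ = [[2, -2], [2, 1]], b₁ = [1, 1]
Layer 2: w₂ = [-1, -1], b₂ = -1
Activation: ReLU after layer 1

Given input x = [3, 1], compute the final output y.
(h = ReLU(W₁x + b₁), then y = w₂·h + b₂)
y = -14

Layer 1 pre-activation: z₁ = [5, 8]
After ReLU: h = [5, 8]
Layer 2 output: y = -1×5 + -1×8 + -1 = -14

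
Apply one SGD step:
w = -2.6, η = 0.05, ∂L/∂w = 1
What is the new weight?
w_new = -2.65

w_new = w - η·∂L/∂w = -2.6 - 0.05×(1) = -2.6 - (0.05) = -2.65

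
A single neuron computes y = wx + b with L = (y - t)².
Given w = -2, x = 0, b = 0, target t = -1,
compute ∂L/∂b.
∂L/∂b = 2

y = wx + b = (-2)(0) + 0 = 0
∂L/∂y = 2(y - t) = 2(0 - -1) = 2
∂y/∂b = 1
∂L/∂b = ∂L/∂y · ∂y/∂b = 2 × 1 = 2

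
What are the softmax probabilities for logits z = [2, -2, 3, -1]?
p = [0.2641, 0.0048, 0.7179, 0.0131]

exp(z) = [7.389, 0.1353, 20.09, 0.3679]
Sum = 27.98
p = [0.2641, 0.0048, 0.7179, 0.0131]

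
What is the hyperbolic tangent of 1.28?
0.8565

tanh(1.28) = (e^(1.28) - e^(-1.28))/(e^(1.28) + e^(-1.28)) = 0.8565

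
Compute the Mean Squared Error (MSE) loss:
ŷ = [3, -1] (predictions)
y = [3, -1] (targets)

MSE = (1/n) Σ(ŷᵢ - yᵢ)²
MSE = 0

MSE = (1/2)((3-3)² + (-1--1)²) = (1/2)(0 + 0) = 0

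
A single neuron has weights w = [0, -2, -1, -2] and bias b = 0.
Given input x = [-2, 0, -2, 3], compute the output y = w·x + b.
y = -4

y = (0)(-2) + (-2)(0) + (-1)(-2) + (-2)(3) + 0 = -4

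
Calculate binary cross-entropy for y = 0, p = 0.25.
L = 0.2877

L = -0·log(0.25) - 1·log(0.75) = -log(0.75) = 0.2877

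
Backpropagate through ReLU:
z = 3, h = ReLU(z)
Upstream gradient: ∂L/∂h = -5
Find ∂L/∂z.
∂L/∂z = -5

h = ReLU(3) = 3
Since z > 0: ∂h/∂z = 1
∂L/∂z = ∂L/∂h · ∂h/∂z = -5 × 1 = -5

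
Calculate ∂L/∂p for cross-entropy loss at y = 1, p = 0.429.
∂L/∂p = -2.331

∂L/∂p = -y/p + (1-y)/(1-p) = -1/0.429 + 0 = -2.331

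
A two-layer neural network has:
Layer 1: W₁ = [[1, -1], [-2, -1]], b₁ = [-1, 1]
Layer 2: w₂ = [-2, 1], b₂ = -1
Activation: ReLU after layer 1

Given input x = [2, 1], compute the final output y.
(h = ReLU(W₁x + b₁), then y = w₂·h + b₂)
y = -1

Layer 1 pre-activation: z₁ = [0, -4]
After ReLU: h = [0, 0]
Layer 2 output: y = -2×0 + 1×0 + -1 = -1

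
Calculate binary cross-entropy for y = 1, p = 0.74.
L = 0.3011

L = -1·log(0.74) - 0·log(0.26) = -log(0.74) = 0.3011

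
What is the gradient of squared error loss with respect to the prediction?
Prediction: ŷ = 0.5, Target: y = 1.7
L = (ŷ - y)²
∂L/∂ŷ = -2.4

∂L/∂ŷ = 2(ŷ - y) = 2(0.5 - 1.7) = 2(-1.2) = -2.4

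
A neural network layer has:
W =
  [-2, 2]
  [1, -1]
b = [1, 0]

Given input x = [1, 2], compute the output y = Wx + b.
y = [3, -1]

Wx = [-2×1 + 2×2, 1×1 + -1×2]
   = [2, -1]
y = Wx + b = [2 + 1, -1 + 0] = [3, -1]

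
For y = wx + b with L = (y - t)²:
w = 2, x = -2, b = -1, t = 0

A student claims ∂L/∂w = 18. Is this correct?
Incorrect

y = (2)(-2) + -1 = -5
∂L/∂y = 2(y - t) = 2(-5 - 0) = -10
∂y/∂w = x = -2
∂L/∂w = -10 × -2 = 20

Claimed value: 18
Incorrect: The correct gradient is 20.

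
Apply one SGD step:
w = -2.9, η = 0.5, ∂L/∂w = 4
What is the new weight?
w_new = -4.9

w_new = w - η·∂L/∂w = -2.9 - 0.5×(4) = -2.9 - (2) = -4.9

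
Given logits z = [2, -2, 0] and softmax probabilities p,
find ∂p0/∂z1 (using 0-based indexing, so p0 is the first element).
∂p0/∂z1 = -0.01376

p = softmax(z) = [0.8668, 0.01588, 0.1173]
p0 = 0.8668, p1 = 0.01588

∂p0/∂z1 = -p0 × p1 = -0.8668 × 0.01588 = -0.01376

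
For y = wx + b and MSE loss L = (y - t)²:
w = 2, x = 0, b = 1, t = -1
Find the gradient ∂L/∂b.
∂L/∂b = 4

y = wx + b = (2)(0) + 1 = 1
∂L/∂y = 2(y - t) = 2(1 - -1) = 4
∂y/∂b = 1
∂L/∂b = ∂L/∂y · ∂y/∂b = 4 × 1 = 4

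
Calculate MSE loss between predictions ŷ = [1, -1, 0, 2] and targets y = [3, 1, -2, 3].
MSE = 3.25

MSE = (1/4)((1-3)² + (-1-1)² + (0--2)² + (2-3)²) = (1/4)(4 + 4 + 4 + 1) = 3.25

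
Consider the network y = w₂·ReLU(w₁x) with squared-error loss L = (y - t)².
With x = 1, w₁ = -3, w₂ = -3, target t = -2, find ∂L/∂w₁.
∂L/∂w₁ = 0

Forward pass:
z = w₁x = -3×1 = -3
h = ReLU(-3) = 0
y = w₂h = -3×0 = 0

Backward pass:
∂L/∂y = 2(y - t) = 2(0 - -2) = 4
∂y/∂h = w₂ = -3
∂h/∂z = 0 (ReLU derivative)
∂z/∂w₁ = x = 1

∂L/∂w₁ = 4 × -3 × 0 × 1 = 0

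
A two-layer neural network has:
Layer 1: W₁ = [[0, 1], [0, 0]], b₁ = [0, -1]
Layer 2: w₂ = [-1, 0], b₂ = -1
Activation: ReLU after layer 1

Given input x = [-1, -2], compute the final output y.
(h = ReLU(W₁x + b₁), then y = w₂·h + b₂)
y = -1

Layer 1 pre-activation: z₁ = [-2, -1]
After ReLU: h = [0, 0]
Layer 2 output: y = -1×0 + 0×0 + -1 = -1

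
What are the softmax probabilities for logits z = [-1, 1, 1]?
p = [0.0634, 0.4683, 0.4683]

exp(z) = [0.3679, 2.718, 2.718]
Sum = 5.804
p = [0.0634, 0.4683, 0.4683]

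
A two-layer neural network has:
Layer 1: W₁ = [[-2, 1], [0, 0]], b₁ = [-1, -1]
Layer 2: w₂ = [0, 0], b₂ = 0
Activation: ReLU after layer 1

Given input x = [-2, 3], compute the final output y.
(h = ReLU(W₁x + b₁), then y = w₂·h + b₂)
y = 0

Layer 1 pre-activation: z₁ = [6, -1]
After ReLU: h = [6, 0]
Layer 2 output: y = 0×6 + 0×0 + 0 = 0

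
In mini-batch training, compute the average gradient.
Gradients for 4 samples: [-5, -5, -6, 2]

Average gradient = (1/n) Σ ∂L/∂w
Average gradient = -3.5

Average = (1/4)(-5 + -5 + -6 + 2) = -14/4 = -3.5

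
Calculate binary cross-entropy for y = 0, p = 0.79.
L = 1.561

L = -0·log(0.79) - 1·log(0.21) = -log(0.21) = 1.561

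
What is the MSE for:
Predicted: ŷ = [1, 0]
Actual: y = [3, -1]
MSE = 2.5

MSE = (1/2)((1-3)² + (0--1)²) = (1/2)(4 + 1) = 2.5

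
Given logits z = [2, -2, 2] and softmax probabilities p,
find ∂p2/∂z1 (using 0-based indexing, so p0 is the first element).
∂p2/∂z1 = -0.004496

p = softmax(z) = [0.4955, 0.009075, 0.4955]
p2 = 0.4955, p1 = 0.009075

∂p2/∂z1 = -p2 × p1 = -0.4955 × 0.009075 = -0.004496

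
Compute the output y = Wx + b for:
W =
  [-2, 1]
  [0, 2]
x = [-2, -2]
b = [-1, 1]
y = [1, -3]

Wx = [-2×-2 + 1×-2, 0×-2 + 2×-2]
   = [2, -4]
y = Wx + b = [2 + -1, -4 + 1] = [1, -3]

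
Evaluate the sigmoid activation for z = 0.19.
0.5474

sigmoid(0.19) = 1/(1 + e^(-0.19)) = 1/(1 + 0.827) = 0.5474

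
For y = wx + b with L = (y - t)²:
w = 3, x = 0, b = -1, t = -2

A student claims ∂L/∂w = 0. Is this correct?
Correct

y = (3)(0) + -1 = -1
∂L/∂y = 2(y - t) = 2(-1 - -2) = 2
∂y/∂w = x = 0
∂L/∂w = 2 × 0 = 0

Claimed value: 0
Correct: The correct gradient is 0.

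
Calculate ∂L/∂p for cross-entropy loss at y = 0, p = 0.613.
∂L/∂p = 2.584

∂L/∂p = -y/p + (1-y)/(1-p) = 0 + 1/0.387 = 2.584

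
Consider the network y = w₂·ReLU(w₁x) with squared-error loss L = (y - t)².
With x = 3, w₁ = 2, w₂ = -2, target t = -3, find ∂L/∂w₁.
∂L/∂w₁ = 108

Forward pass:
z = w₁x = 2×3 = 6
h = ReLU(6) = 6
y = w₂h = -2×6 = -12

Backward pass:
∂L/∂y = 2(y - t) = 2(-12 - -3) = -18
∂y/∂h = w₂ = -2
∂h/∂z = 1 (ReLU derivative)
∂z/∂w₁ = x = 3

∂L/∂w₁ = -18 × -2 × 1 × 3 = 108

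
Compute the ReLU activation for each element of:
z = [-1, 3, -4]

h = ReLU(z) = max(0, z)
h = [0, 3, 0]

ReLU applied element-wise: max(0,-1)=0, max(0,3)=3, max(0,-4)=0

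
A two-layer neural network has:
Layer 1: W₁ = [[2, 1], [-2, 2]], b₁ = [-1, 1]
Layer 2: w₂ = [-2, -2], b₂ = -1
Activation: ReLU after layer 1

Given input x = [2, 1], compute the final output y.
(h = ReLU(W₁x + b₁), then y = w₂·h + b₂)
y = -9

Layer 1 pre-activation: z₁ = [4, -1]
After ReLU: h = [4, 0]
Layer 2 output: y = -2×4 + -2×0 + -1 = -9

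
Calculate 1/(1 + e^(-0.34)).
0.5842

sigmoid(0.34) = 1/(1 + e^(-0.34)) = 1/(1 + 0.7118) = 0.5842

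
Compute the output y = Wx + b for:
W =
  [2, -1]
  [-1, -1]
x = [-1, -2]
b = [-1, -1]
y = [-1, 2]

Wx = [2×-1 + -1×-2, -1×-1 + -1×-2]
   = [0, 3]
y = Wx + b = [0 + -1, 3 + -1] = [-1, 2]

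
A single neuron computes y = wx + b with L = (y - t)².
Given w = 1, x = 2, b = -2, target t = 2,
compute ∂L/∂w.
∂L/∂w = -8

y = wx + b = (1)(2) + -2 = 0
∂L/∂y = 2(y - t) = 2(0 - 2) = -4
∂y/∂w = x = 2
∂L/∂w = ∂L/∂y · ∂y/∂w = -4 × 2 = -8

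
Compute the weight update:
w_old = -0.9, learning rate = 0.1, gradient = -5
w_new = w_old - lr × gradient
w_new = -0.4

w_new = w - η·∂L/∂w = -0.9 - 0.1×(-5) = -0.9 - (-0.5) = -0.4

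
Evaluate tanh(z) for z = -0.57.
-0.5154

tanh(-0.57) = (e^(-0.57) - e^(0.57))/(e^(-0.57) + e^(0.57)) = -0.5154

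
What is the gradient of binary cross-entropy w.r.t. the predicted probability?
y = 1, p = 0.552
∂L/∂p = -1.812

∂L/∂p = -y/p + (1-y)/(1-p) = -1/0.552 + 0 = -1.812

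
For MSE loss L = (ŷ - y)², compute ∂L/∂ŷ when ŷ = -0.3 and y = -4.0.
∂L/∂ŷ = 7.4

∂L/∂ŷ = 2(ŷ - y) = 2(-0.3 - -4.0) = 2(3.7) = 7.4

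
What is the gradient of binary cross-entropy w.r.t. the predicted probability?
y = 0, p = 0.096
∂L/∂p = 1.106

∂L/∂p = -y/p + (1-y)/(1-p) = 0 + 1/0.904 = 1.106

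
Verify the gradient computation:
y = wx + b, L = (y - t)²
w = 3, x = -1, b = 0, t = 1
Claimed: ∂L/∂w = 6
Incorrect

y = (3)(-1) + 0 = -3
∂L/∂y = 2(y - t) = 2(-3 - 1) = -8
∂y/∂w = x = -1
∂L/∂w = -8 × -1 = 8

Claimed value: 6
Incorrect: The correct gradient is 8.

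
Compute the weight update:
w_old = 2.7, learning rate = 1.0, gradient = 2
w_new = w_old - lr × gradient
w_new = 0.7

w_new = w - η·∂L/∂w = 2.7 - 1.0×(2) = 2.7 - (2) = 0.7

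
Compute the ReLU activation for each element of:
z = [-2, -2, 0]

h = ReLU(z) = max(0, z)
h = [0, 0, 0]

ReLU applied element-wise: max(0,-2)=0, max(0,-2)=0, max(0,0)=0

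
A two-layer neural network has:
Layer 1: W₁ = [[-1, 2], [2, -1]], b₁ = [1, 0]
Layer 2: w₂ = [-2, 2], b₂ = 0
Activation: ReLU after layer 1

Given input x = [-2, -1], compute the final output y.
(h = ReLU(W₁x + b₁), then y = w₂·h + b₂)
y = -2

Layer 1 pre-activation: z₁ = [1, -3]
After ReLU: h = [1, 0]
Layer 2 output: y = -2×1 + 2×0 + 0 = -2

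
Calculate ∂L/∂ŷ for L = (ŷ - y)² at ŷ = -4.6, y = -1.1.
∂L/∂ŷ = -7.0

∂L/∂ŷ = 2(ŷ - y) = 2(-4.6 - -1.1) = 2(-3.5) = -7.0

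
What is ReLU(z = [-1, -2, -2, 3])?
h = [0, 0, 0, 3]

ReLU applied element-wise: max(0,-1)=0, max(0,-2)=0, max(0,-2)=0, max(0,3)=3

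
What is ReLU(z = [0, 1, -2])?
h = [0, 1, 0]

ReLU applied element-wise: max(0,0)=0, max(0,1)=1, max(0,-2)=0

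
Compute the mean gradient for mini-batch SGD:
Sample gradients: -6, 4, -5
Average gradient = -2.333

Average = (1/3)(-6 + 4 + -5) = -7/3 = -2.333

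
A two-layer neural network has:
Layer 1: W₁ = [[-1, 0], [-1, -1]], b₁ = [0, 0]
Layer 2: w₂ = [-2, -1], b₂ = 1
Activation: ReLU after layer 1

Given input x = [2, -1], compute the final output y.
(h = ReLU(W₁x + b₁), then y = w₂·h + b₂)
y = 1

Layer 1 pre-activation: z₁ = [-2, -1]
After ReLU: h = [0, 0]
Layer 2 output: y = -2×0 + -1×0 + 1 = 1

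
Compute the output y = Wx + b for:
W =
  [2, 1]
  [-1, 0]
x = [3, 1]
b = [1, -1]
y = [8, -4]

Wx = [2×3 + 1×1, -1×3 + 0×1]
   = [7, -3]
y = Wx + b = [7 + 1, -3 + -1] = [8, -4]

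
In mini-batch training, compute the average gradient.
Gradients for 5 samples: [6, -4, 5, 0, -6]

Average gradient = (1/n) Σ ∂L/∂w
Average gradient = 0.2

Average = (1/5)(6 + -4 + 5 + 0 + -6) = 1/5 = 0.2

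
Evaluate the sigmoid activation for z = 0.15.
0.5374

sigmoid(0.15) = 1/(1 + e^(-0.15)) = 1/(1 + 0.8607) = 0.5374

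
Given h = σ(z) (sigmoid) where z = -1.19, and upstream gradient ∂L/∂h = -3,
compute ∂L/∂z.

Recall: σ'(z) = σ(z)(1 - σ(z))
∂L/∂z = -0.5365

σ(-1.19) = 0.2333
σ'(-1.19) = σ(-1.19)(1 - σ(-1.19)) = 0.2333 × 0.7667 = 0.1788
∂L/∂z = ∂L/∂h · σ'(z) = -3 × 0.1788 = -0.5365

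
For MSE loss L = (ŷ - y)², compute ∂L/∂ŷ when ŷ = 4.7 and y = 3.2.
∂L/∂ŷ = 3.0

∂L/∂ŷ = 2(ŷ - y) = 2(4.7 - 3.2) = 2(1.5) = 3.0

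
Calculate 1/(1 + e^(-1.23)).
0.7738

sigmoid(1.23) = 1/(1 + e^(-1.23)) = 1/(1 + 0.2923) = 0.7738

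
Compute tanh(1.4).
0.8854

tanh(1.4) = (e^(1.4) - e^(-1.4))/(e^(1.4) + e^(-1.4)) = 0.8854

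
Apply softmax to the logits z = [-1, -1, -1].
p = [0.3333, 0.3333, 0.3333]

exp(z) = [0.3679, 0.3679, 0.3679]
Sum = 1.104
p = [0.3333, 0.3333, 0.3333]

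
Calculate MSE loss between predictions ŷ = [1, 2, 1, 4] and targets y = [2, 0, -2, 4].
MSE = 3.5

MSE = (1/4)((1-2)² + (2-0)² + (1--2)² + (4-4)²) = (1/4)(1 + 4 + 9 + 0) = 3.5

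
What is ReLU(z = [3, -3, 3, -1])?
h = [3, 0, 3, 0]

ReLU applied element-wise: max(0,3)=3, max(0,-3)=0, max(0,3)=3, max(0,-1)=0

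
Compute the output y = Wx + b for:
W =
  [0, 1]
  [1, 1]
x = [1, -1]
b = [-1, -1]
y = [-2, -1]

Wx = [0×1 + 1×-1, 1×1 + 1×-1]
   = [-1, 0]
y = Wx + b = [-1 + -1, 0 + -1] = [-2, -1]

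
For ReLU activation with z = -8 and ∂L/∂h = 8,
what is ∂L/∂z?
∂L/∂z = 0

h = ReLU(-8) = 0
Since z < 0: ∂h/∂z = 0
∂L/∂z = ∂L/∂h · ∂h/∂z = 8 × 0 = 0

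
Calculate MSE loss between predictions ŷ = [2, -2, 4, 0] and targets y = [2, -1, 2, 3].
MSE = 3.5

MSE = (1/4)((2-2)² + (-2--1)² + (4-2)² + (0-3)²) = (1/4)(0 + 1 + 4 + 9) = 3.5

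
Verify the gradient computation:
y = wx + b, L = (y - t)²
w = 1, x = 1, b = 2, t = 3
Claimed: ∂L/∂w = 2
Incorrect

y = (1)(1) + 2 = 3
∂L/∂y = 2(y - t) = 2(3 - 3) = 0
∂y/∂w = x = 1
∂L/∂w = 0 × 1 = 0

Claimed value: 2
Incorrect: The correct gradient is 0.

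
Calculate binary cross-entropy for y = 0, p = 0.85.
L = 1.897

L = -0·log(0.85) - 1·log(0.15) = -log(0.15) = 1.897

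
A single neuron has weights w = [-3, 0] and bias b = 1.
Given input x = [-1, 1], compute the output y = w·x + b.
y = 4

y = (-3)(-1) + (0)(1) + 1 = 4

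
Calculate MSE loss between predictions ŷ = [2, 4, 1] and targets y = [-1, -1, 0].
MSE = 11.67

MSE = (1/3)((2--1)² + (4--1)² + (1-0)²) = (1/3)(9 + 25 + 1) = 11.67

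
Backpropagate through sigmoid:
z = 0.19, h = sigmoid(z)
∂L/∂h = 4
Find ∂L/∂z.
∂L/∂z = 0.991

σ(0.19) = 0.5474
σ'(0.19) = σ(0.19)(1 - σ(0.19)) = 0.5474 × 0.4526 = 0.2478
∂L/∂z = ∂L/∂h · σ'(z) = 4 × 0.2478 = 0.991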